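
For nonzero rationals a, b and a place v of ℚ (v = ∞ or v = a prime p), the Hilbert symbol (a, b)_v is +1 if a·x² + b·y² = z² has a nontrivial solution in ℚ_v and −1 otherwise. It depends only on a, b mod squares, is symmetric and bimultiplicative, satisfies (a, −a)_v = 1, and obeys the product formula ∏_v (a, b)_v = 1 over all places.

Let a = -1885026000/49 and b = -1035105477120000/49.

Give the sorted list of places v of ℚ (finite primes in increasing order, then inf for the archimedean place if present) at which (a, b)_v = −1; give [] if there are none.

(a, b) ≡ (-165, -13) mod (ℚ^×)²; places V = {2, 3, 5, 7, 11, 13, ∞}.
(a,b)_11: α=1, u≡6; β=2, v≡1 (mod 11); (6|11)=-1, (1|11)=+1; sign (−1)^0·-1^2·+1^1 = +1.
(a,b)_7: α=-2, u≡3; β=-2, v≡1 (mod 7); (3|7)=-1, (1|7)=+1; sign (−1)^0·-1^-2·+1^-2 = +1.
(a,b)_2: α=4, β=12; u≡3, v≡3 (mod 8); ε(u)ε(v)=1·1, αω(v)=4·1, βω(u)=12·1; sum ≡ 1  ⇒  -1.
(a,b)_3: α=1, u≡2; β=2, v≡2 (mod 3); (2|3)=-1, (2|3)=-1; sign (−1)^0·-1^2·-1^1 = -1.
(a,b)_∞: sgn(-165)=−, sgn(-13)=−, so -1.
(a,b)_5: α=3, u≡3; β=4, v≡2 (mod 5); (3|5)=-1, (2|5)=-1; sign (−1)^0·-1^4·-1^3 = -1.
(a,b)_13: α=4, u≡4; β=5, v≡12 (mod 13); (4|13)=+1, (12|13)=+1; sign (−1)^0·+1^5·+1^4 = +1.
Ram(-165, -13) = {2, 3, 5, ∞}; no ℚ_2-point on the conic.

[2, 3, 5, inf]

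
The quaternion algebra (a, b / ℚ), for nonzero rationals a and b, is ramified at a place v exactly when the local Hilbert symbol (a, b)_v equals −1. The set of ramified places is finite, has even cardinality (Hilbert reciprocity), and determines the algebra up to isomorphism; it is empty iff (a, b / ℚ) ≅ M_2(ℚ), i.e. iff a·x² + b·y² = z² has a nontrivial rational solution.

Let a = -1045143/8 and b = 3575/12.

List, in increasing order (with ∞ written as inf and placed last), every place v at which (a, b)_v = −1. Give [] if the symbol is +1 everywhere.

(a, b) ≡ (-25806, 429) mod (ℚ^×)²; places V = {2, 3, 5, 11, 13, 17, 23, ∞}.
(a,b)_∞: sgn(-25806)=−, sgn(429)=+, so +1.
(a,b)_5: α=0, u≡4; β=2, v≡4 (mod 5); (4|5)=+1, (4|5)=+1; sign (−1)^0·+1^2·+1^0 = +1.
(a,b)_3: α=5, u≡2; β=-1, v≡2 (mod 3); (2|3)=-1, (2|3)=-1; sign (−1)^1·-1^-1·-1^5 = -1.
(a,b)_11: α=1, u≡2; β=1, v≡6 (mod 11); (2|11)=-1, (6|11)=-1; sign (−1)^1·-1^1·-1^1 = -1.
(a,b)_17: α=1, u≡14; β=0, v≡16 (mod 17); (14|17)=-1, (16|17)=+1; sign (−1)^0·-1^0·+1^1 = +1.
(a,b)_13: α=0, u≡12; β=1, v≡11 (mod 13); (12|13)=+1, (11|13)=-1; sign (−1)^0·+1^1·-1^0 = +1.
(a,b)_23: α=1, u≡21; β=0, v≡20 (mod 23); (21|23)=-1, (20|23)=-1; sign (−1)^0·-1^0·-1^1 = -1.
(a,b)_2: α=-3, β=-2; u≡1, v≡5 (mod 8); ε(u)ε(v)=0·0, αω(v)=-3·1, βω(u)=-2·0; sum ≡ 1  ⇒  -1.
(-25806, 429 / ℚ) ramifies at {2, 3, 11, 23}: a division algebra.

[2, 3, 11, 23]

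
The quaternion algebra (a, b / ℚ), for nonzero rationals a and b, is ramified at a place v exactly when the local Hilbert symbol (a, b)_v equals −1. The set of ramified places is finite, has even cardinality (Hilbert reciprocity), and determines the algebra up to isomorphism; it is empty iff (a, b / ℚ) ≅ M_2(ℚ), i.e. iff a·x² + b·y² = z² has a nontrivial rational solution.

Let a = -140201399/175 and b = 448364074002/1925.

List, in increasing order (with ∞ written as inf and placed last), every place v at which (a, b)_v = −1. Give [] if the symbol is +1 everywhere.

[7, 11]

Mod squares: a ≡ -1855217, b ≡ 386170554. Check v ∈ {∞, 2, 3, 5, 7, 11, 13, 19, 23, 29, 37, 41}.
v=29: a=29^1·(≡1), b=29^1·(≡23) mod 29; (1|29)=+1, (23|29)=+1; (−1)^{1·1·14}·(+1)^1·(+1)^1 = +1.
v=5: a=5^-2·(≡3), b=5^-2·(≡1) mod 5; (3|5)=-1, (1|5)=+1; (−1)^{-2·-2·2}·(-1)^-2·(+1)^-2 = +1.
v=7: a=7^-1·(≡3), b=7^-1·(≡6) mod 7; (3|7)=-1, (6|7)=-1; (−1)^{-1·-1·3}·(-1)^-1·(-1)^-1 = -1.
v=3: a=3^0·(≡1), b=3^1·(≡1) mod 3; (1|3)=+1, (1|3)=+1; (−1)^{0·1·1}·(+1)^1·(+1)^0 = +1.
v=11: a=11^0·(≡8), b=11^-1·(≡2) mod 11; (8|11)=-1, (2|11)=-1; (−1)^{0·-1·5}·(-1)^-1·(-1)^0 = -1.
v=13: a=13^1·(≡2), b=13^2·(≡12) mod 13; (2|13)=-1, (12|13)=+1; (−1)^{1·2·6}·(-1)^2·(+1)^1 = +1.
v=2: v_2(a)=0, v_2(b)=1; units ≡ 7, 5 (mod 8); ε·ε+αω+βω = 1·0+0·1+1·0 ≡ 0  ⇒  (a,b)_2 = +1.
v=∞: -1855217 < 0 and 386170554 > 0  ⇒  (a,b)_∞ = +1.
v=37: a=37^1·(≡2), b=37^1·(≡24) mod 37; (2|37)=-1, (24|37)=-1; (−1)^{1·1·18}·(-1)^1·(-1)^1 = +1.
v=23: a=23^2·(≡13), b=23^2·(≡3) mod 23; (13|23)=+1, (3|23)=+1; (−1)^{2·2·11}·(+1)^2·(+1)^2 = +1.
v=19: a=19^1·(≡7), b=19^1·(≡10) mod 19; (7|19)=+1, (10|19)=-1; (−1)^{1·1·9}·(+1)^1·(-1)^1 = +1.
v=41: a=41^0·(≡10), b=41^1·(≡26) mod 41; (10|41)=+1, (26|41)=-1; (−1)^{0·1·20}·(+1)^1·(-1)^0 = +1.
|Ram(-1855217, 386170554)| = 2, even; anisotropic at {7, 11}.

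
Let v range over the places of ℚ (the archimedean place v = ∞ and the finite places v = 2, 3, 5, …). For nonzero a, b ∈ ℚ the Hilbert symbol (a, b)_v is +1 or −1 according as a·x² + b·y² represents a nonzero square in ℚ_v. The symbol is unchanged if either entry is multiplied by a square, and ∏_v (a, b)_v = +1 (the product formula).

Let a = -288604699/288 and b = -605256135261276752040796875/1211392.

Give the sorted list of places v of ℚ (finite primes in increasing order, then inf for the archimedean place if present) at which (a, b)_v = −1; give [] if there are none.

(a, b) ≡ (-1598918, -1612093) mod (ℚ^×)²; places V = {2, 3, 5, 7, 13, 17, 19, 23, 31, 37, 41, ∞}.
(a,b)_2: α=-5, β=-10; u≡5, v≡3 (mod 8); ε(u)ε(v)=0·1, αω(v)=-5·1, βω(u)=-10·1; sum ≡ 1  ⇒  -1.
(a,b)_31: α=1, u≡17; β=3, v≡12 (mod 31); (17|31)=-1, (12|31)=-1; sign (−1)^1·-1^3·-1^1 = -1.
(a,b)_5: α=0, u≡2; β=6, v≡2 (mod 5); (2|5)=-1, (2|5)=-1; sign (−1)^0·-1^6·-1^0 = +1.
(a,b)_13: α=0, u≡10; β=-2, v≡6 (mod 13); (10|13)=+1, (6|13)=-1; sign (−1)^0·+1^-2·-1^0 = +1.
(a,b)_3: α=-2, u≡1; β=6, v≡2 (mod 3); (1|3)=+1, (2|3)=-1; sign (−1)^0·+1^6·-1^-2 = +1.
(a,b)_19: α=2, u≡14; β=3, v≡9 (mod 19); (14|19)=-1, (9|19)=+1; sign (−1)^0·-1^3·+1^2 = -1.
(a,b)_37: α=1, u≡15; β=2, v≡10 (mod 37); (15|37)=-1, (10|37)=+1; sign (−1)^0·-1^2·+1^1 = +1.
(a,b)_41: α=1, u≡28; β=2, v≡13 (mod 41); (28|41)=-1, (13|41)=-1; sign (−1)^0·-1^2·-1^1 = -1.
(a,b)_7: α=0, u≡2; β=-1, v≡4 (mod 7); (2|7)=+1, (4|7)=+1; sign (−1)^0·+1^-1·+1^0 = +1.
(a,b)_17: α=1, u≡3; β=3, v≡14 (mod 17); (3|17)=-1, (14|17)=-1; sign (−1)^0·-1^3·-1^1 = +1.
(a,b)_23: α=0, u≡5; β=1, v≡12 (mod 23); (5|23)=-1, (12|23)=+1; sign (−1)^0·-1^1·+1^0 = -1.
(a,b)_∞: sgn(-1598918)=−, sgn(-1612093)=−, so -1.
Ram(-1598918, -1612093) = {2, 19, 23, 31, 41, ∞}; no ℚ_2-point on the conic.

[2, 19, 23, 31, 41, inf]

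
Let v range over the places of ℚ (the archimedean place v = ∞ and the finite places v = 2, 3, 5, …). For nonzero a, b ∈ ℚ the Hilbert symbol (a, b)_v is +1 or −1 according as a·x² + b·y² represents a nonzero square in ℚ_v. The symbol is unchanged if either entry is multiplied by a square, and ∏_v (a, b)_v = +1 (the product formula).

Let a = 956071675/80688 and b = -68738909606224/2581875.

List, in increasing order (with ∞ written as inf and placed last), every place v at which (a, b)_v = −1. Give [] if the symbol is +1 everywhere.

[3, 13, 43, 53]

Mod squares: a ≡ 62049, b ≡ -1278519. Check v ∈ {∞, 2, 3, 5, 11, 13, 17, 19, 37, 41, 43, 53}.
v=43: a=43^3·(≡10), b=43^1·(≡40) mod 43; (10|43)=+1, (40|43)=+1; (−1)^{3·1·21}·(+1)^1·(+1)^3 = -1.
v=17: a=17^0·(≡15), b=17^-1·(≡2) mod 17; (15|17)=+1, (2|17)=+1; (−1)^{0·-1·8}·(+1)^-1·(+1)^0 = +1.
v=5: a=5^2·(≡4), b=5^-4·(≡1) mod 5; (4|5)=+1, (1|5)=+1; (−1)^{2·-4·2}·(+1)^-4·(+1)^2 = +1.
v=3: a=3^-1·(≡1), b=3^-5·(≡1) mod 3; (1|3)=+1, (1|3)=+1; (−1)^{-1·-5·1}·(+1)^-5·(+1)^-1 = -1.
v=2: v_2(a)=-4, v_2(b)=4; units ≡ 1, 1 (mod 8); ε·ε+αω+βω = 0·0+-4·0+4·0 ≡ 0  ⇒  (a,b)_2 = +1.
v=19: a=19^0·(≡12), b=19^2·(≡10) mod 19; (12|19)=-1, (10|19)=-1; (−1)^{0·2·9}·(-1)^2·(-1)^0 = +1.
v=∞: 62049 > 0 and -1278519 < 0  ⇒  (a,b)_∞ = +1.
v=37: a=37^1·(≡7), b=37^0·(≡3) mod 37; (7|37)=+1, (3|37)=+1; (−1)^{1·0·18}·(+1)^0·(+1)^1 = +1.
v=53: a=53^0·(≡27), b=53^3·(≡2) mod 53; (27|53)=-1, (2|53)=-1; (−1)^{0·3·26}·(-1)^3·(-1)^0 = -1.
v=41: a=41^-2·(≡2), b=41^0·(≡8) mod 41; (2|41)=+1, (8|41)=+1; (−1)^{-2·0·20}·(+1)^0·(+1)^-2 = +1.
v=11: a=11^0·(≡3), b=11^1·(≡10) mod 11; (3|11)=+1, (10|11)=-1; (−1)^{0·1·5}·(+1)^1·(-1)^0 = +1.
v=13: a=13^1·(≡5), b=13^2·(≡11) mod 13; (5|13)=-1, (11|13)=-1; (−1)^{1·2·6}·(-1)^2·(-1)^1 = -1.
|Ram(62049, -1278519)| = 4, even; anisotropic at {3, 13, 43, 53}.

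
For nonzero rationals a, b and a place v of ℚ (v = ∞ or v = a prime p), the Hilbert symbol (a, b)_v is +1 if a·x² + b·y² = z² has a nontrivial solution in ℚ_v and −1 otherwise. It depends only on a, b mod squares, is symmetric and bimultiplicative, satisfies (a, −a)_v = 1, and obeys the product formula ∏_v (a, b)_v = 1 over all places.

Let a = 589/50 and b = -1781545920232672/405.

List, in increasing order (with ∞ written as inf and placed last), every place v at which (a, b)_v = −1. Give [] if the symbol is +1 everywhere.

Mod squares: a ≡ 1178, b ≡ -1669910. Check v ∈ {∞, 2, 3, 5, 11, 17, 19, 31, 47}.
v=∞: 1178 > 0 and -1669910 < 0  ⇒  (a,b)_∞ = +1.
v=2: v_2(a)=-1, v_2(b)=5; units ≡ 5, 5 (mod 8); ε·ε+αω+βω = 0·0+-1·1+5·1 ≡ 0  ⇒  (a,b)_2 = +1.
v=3: a=3^0·(≡2), b=3^-4·(≡1) mod 3; (2|3)=-1, (1|3)=+1; (−1)^{0·-4·1}·(-1)^-4·(+1)^0 = +1.
v=19: a=19^1·(≡1), b=19^3·(≡1) mod 19; (1|19)=+1, (1|19)=+1; (−1)^{1·3·9}·(+1)^3·(+1)^1 = -1.
v=17: a=17^0·(≡6), b=17^1·(≡2) mod 17; (6|17)=-1, (2|17)=+1; (−1)^{0·1·8}·(-1)^1·(+1)^0 = -1.
v=47: a=47^0·(≡24), b=47^1·(≡2) mod 47; (24|47)=+1, (2|47)=+1; (−1)^{0·1·23}·(+1)^1·(+1)^0 = +1.
v=31: a=31^1·(≡1), b=31^4·(≡29) mod 31; (1|31)=+1, (29|31)=-1; (−1)^{1·4·15}·(+1)^4·(-1)^1 = -1.
v=5: a=5^-2·(≡2), b=5^-1·(≡3) mod 5; (2|5)=-1, (3|5)=-1; (−1)^{-2·-1·2}·(-1)^-1·(-1)^-2 = -1.
v=11: a=11^0·(≡1), b=11^1·(≡5) mod 11; (1|11)=+1, (5|11)=+1; (−1)^{0·1·5}·(+1)^1·(+1)^0 = +1.
Ram(1178, -1669910) = {5, 17, 19, 31}; no ℚ_5-point on the conic.

[5, 17, 19, 31]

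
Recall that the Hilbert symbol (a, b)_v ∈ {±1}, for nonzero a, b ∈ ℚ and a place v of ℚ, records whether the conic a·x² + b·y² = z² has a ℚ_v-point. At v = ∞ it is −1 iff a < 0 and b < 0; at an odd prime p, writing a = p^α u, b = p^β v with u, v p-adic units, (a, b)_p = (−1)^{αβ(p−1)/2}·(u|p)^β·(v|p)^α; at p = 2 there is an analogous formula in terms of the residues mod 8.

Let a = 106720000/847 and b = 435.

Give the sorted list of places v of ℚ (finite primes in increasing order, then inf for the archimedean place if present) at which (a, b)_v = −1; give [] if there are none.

[23, 29]

Mod squares: a ≡ 4669, b ≡ 435. Check v ∈ {∞, 2, 3, 5, 7, 11, 23, 29}.
v=11: a=11^-2·(≡5), b=11^0·(≡6) mod 11; (5|11)=+1, (6|11)=-1; (−1)^{-2·0·5}·(+1)^0·(-1)^-2 = +1.
v=2: v_2(a)=8, v_2(b)=0; units ≡ 5, 3 (mod 8); ε·ε+αω+βω = 0·1+8·1+0·1 ≡ 0  ⇒  (a,b)_2 = +1.
v=3: a=3^0·(≡1), b=3^1·(≡1) mod 3; (1|3)=+1, (1|3)=+1; (−1)^{0·1·1}·(+1)^1·(+1)^0 = +1.
v=7: a=7^-1·(≡1), b=7^0·(≡1) mod 7; (1|7)=+1, (1|7)=+1; (−1)^{-1·0·3}·(+1)^0·(+1)^-1 = +1.
v=∞: 4669 > 0 and 435 > 0  ⇒  (a,b)_∞ = +1.
v=29: a=29^1·(≡22), b=29^1·(≡15) mod 29; (22|29)=+1, (15|29)=-1; (−1)^{1·1·14}·(+1)^1·(-1)^1 = -1.
v=5: a=5^4·(≡1), b=5^1·(≡2) mod 5; (1|5)=+1, (2|5)=-1; (−1)^{4·1·2}·(+1)^1·(-1)^4 = +1.
v=23: a=23^1·(≡5), b=23^0·(≡21) mod 23; (5|23)=-1, (21|23)=-1; (−1)^{1·0·11}·(-1)^0·(-1)^1 = -1.
Ram(4669, 435) = {23, 29}; no ℚ_23-point on the conic.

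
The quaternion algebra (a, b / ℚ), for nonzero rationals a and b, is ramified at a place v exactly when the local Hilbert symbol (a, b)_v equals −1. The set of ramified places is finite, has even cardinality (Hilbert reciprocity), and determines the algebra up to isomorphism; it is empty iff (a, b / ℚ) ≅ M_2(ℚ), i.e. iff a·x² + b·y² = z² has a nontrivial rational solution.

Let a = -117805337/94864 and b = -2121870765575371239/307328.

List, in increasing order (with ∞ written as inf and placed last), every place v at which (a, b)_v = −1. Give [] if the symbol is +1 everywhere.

Mod squares: a ≡ -377, b ≡ -638. Check v ∈ {∞, 2, 3, 7, 11, 13, 29, 43}.
v=43: a=43^2·(≡38), b=43^4·(≡19) mod 43; (38|43)=+1, (19|43)=-1; (−1)^{2·4·21}·(+1)^4·(-1)^2 = +1.
v=3: a=3^0·(≡1), b=3^4·(≡1) mod 3; (1|3)=+1, (1|3)=+1; (−1)^{0·4·1}·(+1)^4·(+1)^0 = +1.
v=13: a=13^3·(≡10), b=13^4·(≡10) mod 13; (10|13)=+1, (10|13)=+1; (−1)^{3·4·6}·(+1)^4·(+1)^3 = +1.
v=7: a=7^-2·(≡2), b=7^-4·(≡6) mod 7; (2|7)=+1, (6|7)=-1; (−1)^{-2·-4·3}·(+1)^-4·(-1)^-2 = +1.
v=11: a=11^-2·(≡7), b=11^1·(≡7) mod 11; (7|11)=-1, (7|11)=-1; (−1)^{-2·1·5}·(-1)^1·(-1)^-2 = -1.
v=29: a=29^1·(≡25), b=29^3·(≡25) mod 29; (25|29)=+1, (25|29)=+1; (−1)^{1·3·14}·(+1)^3·(+1)^1 = +1.
v=∞: -377 < 0 and -638 < 0  ⇒  (a,b)_∞ = -1.
v=2: v_2(a)=-4, v_2(b)=-7; units ≡ 7, 1 (mod 8); ε·ε+αω+βω = 1·0+-4·0+-7·0 ≡ 0  ⇒  (a,b)_2 = +1.
Ram(-377, -638) = {11, ∞}; no ℚ_11-point on the conic.

[11, inf]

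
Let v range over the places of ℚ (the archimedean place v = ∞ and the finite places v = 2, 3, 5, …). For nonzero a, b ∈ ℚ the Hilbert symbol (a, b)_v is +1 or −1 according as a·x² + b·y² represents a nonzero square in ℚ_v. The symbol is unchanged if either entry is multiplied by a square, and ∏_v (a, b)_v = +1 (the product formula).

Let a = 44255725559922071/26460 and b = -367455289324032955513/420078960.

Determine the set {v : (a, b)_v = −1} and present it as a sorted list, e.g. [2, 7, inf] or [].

[3, 5, 17, 23]

(a, b) ≡ (62985, -1448655) mod (ℚ^×)²; places V = {2, 3, 5, 7, 13, 17, 19, 23, ∞}.
(a,b)_23: α=4, u≡7; β=5, v≡12 (mod 23); (7|23)=-1, (12|23)=+1; sign (−1)^0·-1^5·+1^4 = -1.
(a,b)_2: α=-2, β=-4; u≡1, v≡1 (mod 8); ε(u)ε(v)=0·0, αω(v)=-2·0, βω(u)=-4·0; sum ≡ 0  ⇒  +1.
(a,b)_∞: sgn(62985)=+, sgn(-1448655)=−, so +1.
(a,b)_17: α=3, u≡4; β=3, v≡14 (mod 17); (4|17)=+1, (14|17)=-1; sign (−1)^0·+1^3·-1^3 = -1.
(a,b)_3: α=-3, u≡1; β=-7, v≡1 (mod 3); (1|3)=+1, (1|3)=+1; sign (−1)^1·+1^-7·+1^-3 = -1.
(a,b)_13: α=1, u≡4; β=1, v≡1 (mod 13); (4|13)=+1, (1|13)=+1; sign (−1)^0·+1^1·+1^1 = +1.
(a,b)_19: α=5, u≡17; β=7, v≡18 (mod 19); (17|19)=+1, (18|19)=-1; sign (−1)^1·+1^7·-1^5 = +1.
(a,b)_5: α=-1, u≡3; β=-1, v≡1 (mod 5); (3|5)=-1, (1|5)=+1; sign (−1)^0·-1^-1·+1^-1 = -1.
(a,b)_7: α=-2, u≡6; β=-4, v≡4 (mod 7); (6|7)=-1, (4|7)=+1; sign (−1)^0·-1^-4·+1^-2 = +1.
Ram(62985, -1448655) = {3, 5, 17, 23}; no ℚ_3-point on the conic.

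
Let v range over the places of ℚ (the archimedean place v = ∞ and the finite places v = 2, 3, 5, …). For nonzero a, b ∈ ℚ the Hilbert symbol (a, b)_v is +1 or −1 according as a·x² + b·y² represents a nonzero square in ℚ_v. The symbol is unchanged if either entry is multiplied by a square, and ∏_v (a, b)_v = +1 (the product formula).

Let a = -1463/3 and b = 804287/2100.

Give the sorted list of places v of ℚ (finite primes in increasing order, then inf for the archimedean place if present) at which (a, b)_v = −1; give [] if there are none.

Mod squares: a ≡ -4389, b ≡ 483. Check v ∈ {∞, 2, 3, 5, 7, 11, 17, 19, 23}.
v=23: a=23^0·(≡3), b=23^1·(≡21) mod 23; (3|23)=+1, (21|23)=-1; (−1)^{0·1·11}·(+1)^1·(-1)^0 = +1.
v=11: a=11^1·(≡7), b=11^2·(≡8) mod 11; (7|11)=-1, (8|11)=-1; (−1)^{1·2·5}·(-1)^2·(-1)^1 = -1.
v=3: a=3^-1·(≡1), b=3^-1·(≡2) mod 3; (1|3)=+1, (2|3)=-1; (−1)^{-1·-1·1}·(+1)^-1·(-1)^-1 = +1.
v=19: a=19^1·(≡6), b=19^0·(≡15) mod 19; (6|19)=+1, (15|19)=-1; (−1)^{1·0·9}·(+1)^0·(-1)^1 = -1.
v=∞: -4389 < 0 and 483 > 0  ⇒  (a,b)_∞ = +1.
v=2: v_2(a)=0, v_2(b)=-2; units ≡ 3, 3 (mod 8); ε·ε+αω+βω = 1·1+0·1+-2·1 ≡ 1  ⇒  (a,b)_2 = -1.
v=7: a=7^1·(≡5), b=7^-1·(≡6) mod 7; (5|7)=-1, (6|7)=-1; (−1)^{1·-1·3}·(-1)^-1·(-1)^1 = -1.
v=5: a=5^0·(≡4), b=5^-2·(≡3) mod 5; (4|5)=+1, (3|5)=-1; (−1)^{0·-2·2}·(+1)^-2·(-1)^0 = +1.
v=17: a=17^0·(≡11), b=17^2·(≡7) mod 17; (11|17)=-1, (7|17)=-1; (−1)^{0·2·8}·(-1)^2·(-1)^0 = +1.
Ram(-4389, 483) = {2, 7, 11, 19}; no ℚ_2-point on the conic.

[2, 7, 11, 19]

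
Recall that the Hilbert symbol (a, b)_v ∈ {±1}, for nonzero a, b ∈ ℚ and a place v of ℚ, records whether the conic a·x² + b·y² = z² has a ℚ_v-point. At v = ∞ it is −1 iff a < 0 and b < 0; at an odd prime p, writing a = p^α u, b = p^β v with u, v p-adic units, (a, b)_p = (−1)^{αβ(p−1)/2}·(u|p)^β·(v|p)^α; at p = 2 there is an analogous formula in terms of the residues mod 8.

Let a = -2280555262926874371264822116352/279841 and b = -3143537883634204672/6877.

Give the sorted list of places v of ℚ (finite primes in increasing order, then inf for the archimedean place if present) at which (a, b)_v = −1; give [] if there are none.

[7, 11, 17, inf]

Mod squares: a ≡ -49742, b ≡ -2431. Check v ∈ {∞, 2, 3, 7, 11, 13, 17, 19, 23}.
v=11: a=11^1·(≡7), b=11^1·(≡2) mod 11; (7|11)=-1, (2|11)=-1; (−1)^{1·1·5}·(-1)^1·(-1)^1 = -1.
v=17: a=17^5·(≡16), b=17^3·(≡3) mod 17; (16|17)=+1, (3|17)=-1; (−1)^{5·3·8}·(+1)^3·(-1)^5 = -1.
v=7: a=7^5·(≡3), b=7^4·(≡5) mod 7; (3|7)=-1, (5|7)=-1; (−1)^{5·4·3}·(-1)^4·(-1)^5 = -1.
v=13: a=13^0·(≡1), b=13^-1·(≡11) mod 13; (1|13)=+1, (11|13)=-1; (−1)^{0·-1·6}·(+1)^-1·(-1)^0 = +1.
v=3: a=3^2·(≡1), b=3^0·(≡2) mod 3; (1|3)=+1, (2|3)=-1; (−1)^{2·0·1}·(+1)^0·(-1)^2 = +1.
v=23: a=23^-4·(≡21), b=23^-2·(≡11) mod 23; (21|23)=-1, (11|23)=-1; (−1)^{-4·-2·11}·(-1)^-2·(-1)^-4 = +1.
v=∞: -49742 < 0 and -2431 < 0  ⇒  (a,b)_∞ = -1.
v=2: v_2(a)=47, v_2(b)=26; units ≡ 1, 1 (mod 8); ε·ε+αω+βω = 0·0+47·0+26·0 ≡ 0  ⇒  (a,b)_2 = +1.
v=19: a=19^3·(≡16), b=19^2·(≡4) mod 19; (16|19)=+1, (4|19)=+1; (−1)^{3·2·9}·(+1)^2·(+1)^3 = +1.
(-49742, -2431 / ℚ) ramifies at {7, 11, 17, ∞}: a division algebra.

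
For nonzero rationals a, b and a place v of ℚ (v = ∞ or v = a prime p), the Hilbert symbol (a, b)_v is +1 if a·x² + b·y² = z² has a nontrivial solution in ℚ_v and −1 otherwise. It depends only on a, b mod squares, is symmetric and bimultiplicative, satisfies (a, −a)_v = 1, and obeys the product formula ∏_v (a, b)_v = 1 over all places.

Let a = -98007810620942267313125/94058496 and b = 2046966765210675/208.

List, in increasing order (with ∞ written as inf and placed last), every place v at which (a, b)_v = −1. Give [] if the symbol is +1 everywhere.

[7, 11, 13, 17]

(a, b) ≡ (-26512486, 99671) mod (ℚ^×)²; places V = {2, 3, 5, 7, 11, 13, 17, 19, 23, 37, 41, ∞}.
(a,b)_41: α=1, u≡13; β=1, v≡24 (mod 41); (13|41)=-1, (24|41)=-1; sign (−1)^0·-1^1·-1^1 = +1.
(a,b)_5: α=4, u≡4; β=2, v≡4 (mod 5); (4|5)=+1, (4|5)=+1; sign (−1)^0·+1^2·+1^4 = +1.
(a,b)_3: α=-8, u≡2; β=2, v≡2 (mod 3); (2|3)=-1, (2|3)=-1; sign (−1)^0·-1^2·-1^-8 = +1.
(a,b)_11: α=1, u≡6; β=1, v≡6 (mod 11); (6|11)=-1, (6|11)=-1; sign (−1)^1·-1^1·-1^1 = -1.
(a,b)_37: α=4, u≡4; β=2, v≡7 (mod 37); (4|37)=+1, (7|37)=+1; sign (−1)^0·+1^2·+1^4 = +1.
(a,b)_∞: sgn(-26512486)=−, sgn(99671)=+, so +1.
(a,b)_13: α=1, u≡7; β=-1, v≡3 (mod 13); (7|13)=-1, (3|13)=+1; sign (−1)^0·-1^-1·+1^1 = -1.
(a,b)_2: α=-11, β=-4; u≡5, v≡7 (mod 8); ε(u)ε(v)=0·1, αω(v)=-11·0, βω(u)=-4·1; sum ≡ 0  ⇒  +1.
(a,b)_17: α=5, u≡5; β=1, v≡4 (mod 17); (5|17)=-1, (4|17)=+1; sign (−1)^0·-1^1·+1^5 = -1.
(a,b)_19: α=1, u≡1; β=2, v≡1 (mod 19); (1|19)=+1, (1|19)=+1; sign (−1)^0·+1^2·+1^1 = +1.
(a,b)_23: α=2, u≡19; β=0, v≡18 (mod 23); (19|23)=-1, (18|23)=+1; sign (−1)^0·-1^0·+1^2 = +1.
(a,b)_7: α=-1, u≡3; β=4, v≡5 (mod 7); (3|7)=-1, (5|7)=-1; sign (−1)^0·-1^4·-1^-1 = -1.
|Ram(-26512486, 99671)| = 4, even; anisotropic at {7, 11, 13, 17}.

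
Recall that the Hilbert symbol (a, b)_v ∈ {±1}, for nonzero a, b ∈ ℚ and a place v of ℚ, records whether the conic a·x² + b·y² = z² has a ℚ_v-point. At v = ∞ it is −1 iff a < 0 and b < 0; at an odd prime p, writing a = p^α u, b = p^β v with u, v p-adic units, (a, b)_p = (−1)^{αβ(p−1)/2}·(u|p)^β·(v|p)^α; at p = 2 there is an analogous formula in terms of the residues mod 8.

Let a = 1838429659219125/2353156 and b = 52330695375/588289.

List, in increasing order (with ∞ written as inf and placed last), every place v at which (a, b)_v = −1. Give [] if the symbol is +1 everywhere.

(a, b) ≡ (45885, 2415) mod (ℚ^×)²; places V = {2, 3, 5, 7, 13, 19, 23, 43, 59, ∞}.
(a,b)_5: α=3, u≡3; β=3, v≡2 (mod 5); (3|5)=-1, (2|5)=-1; sign (−1)^0·-1^3·-1^3 = +1.
(a,b)_3: α=1, u≡1; β=1, v≡1 (mod 3); (1|3)=+1, (1|3)=+1; sign (−1)^1·+1^1·+1^1 = -1.
(a,b)_∞: sgn(45885)=+, sgn(2415)=+, so +1.
(a,b)_19: α=3, u≡8; β=2, v≡18 (mod 19); (8|19)=-1, (18|19)=-1; sign (−1)^0·-1^2·-1^3 = -1.
(a,b)_23: α=1, u≡14; β=1, v≡1 (mod 23); (14|23)=-1, (1|23)=+1; sign (−1)^1·-1^1·+1^1 = +1.
(a,b)_13: α=-2, u≡11; β=-2, v≡1 (mod 13); (11|13)=-1, (1|13)=+1; sign (−1)^0·-1^-2·+1^-2 = +1.
(a,b)_43: α=2, u≡13; β=0, v≡5 (mod 43); (13|43)=+1, (5|43)=-1; sign (−1)^0·+1^0·-1^2 = +1.
(a,b)_2: α=-2, β=0; u≡5, v≡7 (mod 8); ε(u)ε(v)=0·1, αω(v)=-2·0, βω(u)=0·1; sum ≡ 0  ⇒  +1.
(a,b)_7: α=5, u≡6; β=5, v≡2 (mod 7); (6|7)=-1, (2|7)=+1; sign (−1)^1·-1^5·+1^5 = +1.
(a,b)_59: α=-2, u≡58; β=-2, v≡18 (mod 59); (58|59)=-1, (18|59)=-1; sign (−1)^0·-1^-2·-1^-2 = +1.
(45885, 2415 / ℚ) ramifies at {3, 19}: a division algebra.

[3, 19]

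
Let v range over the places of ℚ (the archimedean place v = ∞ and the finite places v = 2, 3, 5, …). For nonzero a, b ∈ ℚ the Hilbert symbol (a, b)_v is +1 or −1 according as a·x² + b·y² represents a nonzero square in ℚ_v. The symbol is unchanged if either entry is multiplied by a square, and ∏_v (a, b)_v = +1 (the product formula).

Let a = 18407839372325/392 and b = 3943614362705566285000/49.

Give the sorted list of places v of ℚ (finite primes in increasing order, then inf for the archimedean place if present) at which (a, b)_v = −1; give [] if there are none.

[2, 23, 31, 37]

(a, b) ≡ (9632506, 1426) mod (ℚ^×)²; places V = {2, 5, 7, 11, 13, 17, 19, 23, 31, 37, ∞}.
(a,b)_17: α=3, u≡13; β=2, v≡16 (mod 17); (13|17)=+1, (16|17)=+1; sign (−1)^0·+1^2·+1^3 = +1.
(a,b)_31: α=1, u≡23; β=1, v≡13 (mod 31); (23|31)=-1, (13|31)=-1; sign (−1)^1·-1^1·-1^1 = -1.
(a,b)_5: α=2, u≡4; β=4, v≡4 (mod 5); (4|5)=+1, (4|5)=+1; sign (−1)^0·+1^4·+1^2 = +1.
(a,b)_19: α=1, u≡9; β=2, v≡1 (mod 19); (9|19)=+1, (1|19)=+1; sign (−1)^0·+1^2·+1^1 = +1.
(a,b)_2: α=-3, β=3; u≡5, v≡1 (mod 8); ε(u)ε(v)=0·0, αω(v)=-3·0, βω(u)=3·1; sum ≡ 1  ⇒  -1.
(a,b)_37: α=1, u≡15; β=2, v≡2 (mod 37); (15|37)=-1, (2|37)=-1; sign (−1)^0·-1^2·-1^1 = -1.
(a,b)_∞: sgn(9632506)=+, sgn(1426)=+, so +1.
(a,b)_13: α=1, u≡3; β=0, v≡3 (mod 13); (3|13)=+1, (3|13)=+1; sign (−1)^0·+1^0·+1^1 = +1.
(a,b)_11: α=0, u≡1; β=4, v≡6 (mod 11); (1|11)=+1, (6|11)=-1; sign (−1)^0·+1^4·-1^0 = +1.
(a,b)_23: α=2, u≡21; β=3, v≡18 (mod 23); (21|23)=-1, (18|23)=+1; sign (−1)^0·-1^3·+1^2 = -1.
(a,b)_7: α=-2, u≡4; β=-2, v≡5 (mod 7); (4|7)=+1, (5|7)=-1; sign (−1)^0·+1^-2·-1^-2 = +1.
|Ram(9632506, 1426)| = 4, even; anisotropic at {2, 23, 31, 37}.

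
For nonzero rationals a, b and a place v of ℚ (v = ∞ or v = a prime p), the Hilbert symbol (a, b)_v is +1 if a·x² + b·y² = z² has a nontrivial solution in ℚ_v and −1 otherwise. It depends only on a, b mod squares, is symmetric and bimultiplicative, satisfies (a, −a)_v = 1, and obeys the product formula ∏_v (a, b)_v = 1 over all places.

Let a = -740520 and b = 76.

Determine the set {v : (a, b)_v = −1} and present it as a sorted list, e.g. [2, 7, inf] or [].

(a, b) ≡ (-170, 19) mod (ℚ^×)²; places V = {2, 3, 5, 11, 17, 19, ∞}.
(a,b)_17: α=1, u≡11; β=0, v≡8 (mod 17); (11|17)=-1, (8|17)=+1; sign (−1)^0·-1^0·+1^1 = +1.
(a,b)_5: α=1, u≡1; β=0, v≡1 (mod 5); (1|5)=+1, (1|5)=+1; sign (−1)^0·+1^0·+1^1 = +1.
(a,b)_∞: sgn(-170)=−, sgn(19)=+, so +1.
(a,b)_2: α=3, β=2; u≡3, v≡3 (mod 8); ε(u)ε(v)=1·1, αω(v)=3·1, βω(u)=2·1; sum ≡ 0  ⇒  +1.
(a,b)_19: α=0, u≡5; β=1, v≡4 (mod 19); (5|19)=+1, (4|19)=+1; sign (−1)^0·+1^1·+1^0 = +1.
(a,b)_11: α=2, u≡7; β=0, v≡10 (mod 11); (7|11)=-1, (10|11)=-1; sign (−1)^0·-1^0·-1^2 = +1.
(a,b)_3: α=2, u≡1; β=0, v≡1 (mod 3); (1|3)=+1, (1|3)=+1; sign (−1)^0·+1^0·+1^2 = +1.
Ram(a, b) = ∅: the form -170·x² + 19·y² − z² is isotropic over every ℚ_v, so by Hasse–Minkowski it is isotropic over ℚ.

[]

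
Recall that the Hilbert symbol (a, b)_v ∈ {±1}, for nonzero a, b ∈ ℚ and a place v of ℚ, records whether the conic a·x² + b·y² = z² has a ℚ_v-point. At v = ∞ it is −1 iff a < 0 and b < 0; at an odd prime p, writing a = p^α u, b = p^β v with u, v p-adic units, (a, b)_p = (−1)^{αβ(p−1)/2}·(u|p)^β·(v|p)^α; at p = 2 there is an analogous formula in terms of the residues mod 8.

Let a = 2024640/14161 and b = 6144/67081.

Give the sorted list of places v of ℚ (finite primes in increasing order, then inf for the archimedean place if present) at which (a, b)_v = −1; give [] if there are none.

(a, b) ≡ (3515, 6) mod (ℚ^×)²; places V = {2, 3, 5, 7, 17, 19, 37, ∞}.
(a,b)_5: α=1, u≡3; β=0, v≡4 (mod 5); (3|5)=-1, (4|5)=+1; sign (−1)^0·-1^0·+1^1 = +1.
(a,b)_7: α=-2, u≡1; β=-2, v≡3 (mod 7); (1|7)=+1, (3|7)=-1; sign (−1)^0·+1^-2·-1^-2 = +1.
(a,b)_37: α=1, u≡4; β=-2, v≡31 (mod 37); (4|37)=+1, (31|37)=-1; sign (−1)^0·+1^-2·-1^1 = -1.
(a,b)_∞: sgn(3515)=+, sgn(6)=+, so +1.
(a,b)_2: α=6, β=11; u≡3, v≡3 (mod 8); ε(u)ε(v)=1·1, αω(v)=6·1, βω(u)=11·1; sum ≡ 0  ⇒  +1.
(a,b)_19: α=1, u≡14; β=0, v≡11 (mod 19); (14|19)=-1, (11|19)=+1; sign (−1)^0·-1^0·+1^1 = +1.
(a,b)_17: α=-2, u≡13; β=0, v≡10 (mod 17); (13|17)=+1, (10|17)=-1; sign (−1)^0·+1^0·-1^-2 = +1.
(a,b)_3: α=2, u≡2; β=1, v≡2 (mod 3); (2|3)=-1, (2|3)=-1; sign (−1)^0·-1^1·-1^2 = -1.
Ram(3515, 6) = {3, 37}; no ℚ_3-point on the conic.

[3, 37]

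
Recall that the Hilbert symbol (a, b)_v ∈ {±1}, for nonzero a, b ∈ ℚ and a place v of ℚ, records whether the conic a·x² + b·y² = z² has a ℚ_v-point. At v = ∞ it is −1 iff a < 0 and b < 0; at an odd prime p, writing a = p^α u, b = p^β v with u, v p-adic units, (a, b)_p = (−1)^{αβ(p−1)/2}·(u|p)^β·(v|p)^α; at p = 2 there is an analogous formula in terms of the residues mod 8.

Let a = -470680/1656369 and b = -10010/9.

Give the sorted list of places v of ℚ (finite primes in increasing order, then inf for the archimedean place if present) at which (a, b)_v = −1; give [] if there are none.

Mod squares: a ≡ -70, b ≡ -10010. Check v ∈ {∞, 2, 3, 5, 7, 11, 13, 41}.
v=5: a=5^1·(≡1), b=5^1·(≡2) mod 5; (1|5)=+1, (2|5)=-1; (−1)^{1·1·2}·(+1)^1·(-1)^1 = -1.
v=13: a=13^-2·(≡2), b=13^1·(≡4) mod 13; (2|13)=-1, (4|13)=+1; (−1)^{-2·1·6}·(-1)^1·(+1)^-2 = -1.
v=3: a=3^-4·(≡2), b=3^-2·(≡1) mod 3; (2|3)=-1, (1|3)=+1; (−1)^{-4·-2·1}·(-1)^-2·(+1)^-4 = +1.
v=∞: -70 < 0 and -10010 < 0  ⇒  (a,b)_∞ = -1.
v=7: a=7^1·(≡2), b=7^1·(≡6) mod 7; (2|7)=+1, (6|7)=-1; (−1)^{1·1·3}·(+1)^1·(-1)^1 = +1.
v=41: a=41^2·(≡13), b=41^0·(≡13) mod 41; (13|41)=-1, (13|41)=-1; (−1)^{2·0·20}·(-1)^0·(-1)^2 = +1.
v=11: a=11^-2·(≡2), b=11^1·(≡4) mod 11; (2|11)=-1, (4|11)=+1; (−1)^{-2·1·5}·(-1)^1·(+1)^-2 = -1.
v=2: v_2(a)=3, v_2(b)=1; units ≡ 5, 3 (mod 8); ε·ε+αω+βω = 0·1+3·1+1·1 ≡ 0  ⇒  (a,b)_2 = +1.
|Ram(-70, -10010)| = 4, even; anisotropic at {5, 11, 13, ∞}.

[5, 11, 13, inf]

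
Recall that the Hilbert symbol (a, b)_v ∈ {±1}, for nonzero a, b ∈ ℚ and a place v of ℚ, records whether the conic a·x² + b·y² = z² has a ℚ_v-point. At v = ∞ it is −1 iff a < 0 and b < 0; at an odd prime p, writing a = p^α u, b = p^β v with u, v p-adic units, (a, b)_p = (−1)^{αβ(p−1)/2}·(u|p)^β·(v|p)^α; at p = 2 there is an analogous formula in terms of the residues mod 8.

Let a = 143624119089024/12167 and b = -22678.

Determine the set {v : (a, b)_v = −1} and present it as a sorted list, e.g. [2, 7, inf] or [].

[2, 3, 17, 23, 29, 43]

(a, b) ≡ (757694658, -22678) mod (ℚ^×)²; places V = {2, 3, 7, 17, 23, 29, 37, 43, ∞}.
(a,b)_17: α=1, u≡6; β=1, v≡9 (mod 17); (6|17)=-1, (9|17)=+1; sign (−1)^0·-1^1·+1^1 = -1.
(a,b)_∞: sgn(757694658)=+, sgn(-22678)=−, so +1.
(a,b)_37: α=1, u≡32; β=0, v≡3 (mod 37); (32|37)=-1, (3|37)=+1; sign (−1)^0·-1^0·+1^1 = +1.
(a,b)_7: α=1, u≡4; β=0, v≡2 (mod 7); (4|7)=+1, (2|7)=+1; sign (−1)^0·+1^0·+1^1 = +1.
(a,b)_2: α=7, β=1; u≡1, v≡5 (mod 8); ε(u)ε(v)=0·0, αω(v)=7·1, βω(u)=1·0; sum ≡ 1  ⇒  -1.
(a,b)_3: α=5, u≡1; β=0, v≡2 (mod 3); (1|3)=+1, (2|3)=-1; sign (−1)^0·+1^0·-1^5 = -1.
(a,b)_23: α=-3, u≡2; β=1, v≡3 (mod 23); (2|23)=+1, (3|23)=+1; sign (−1)^1·+1^1·+1^-3 = -1.
(a,b)_43: α=1, u≡12; β=0, v≡26 (mod 43); (12|43)=-1, (26|43)=-1; sign (−1)^0·-1^0·-1^1 = -1.
(a,b)_29: α=3, u≡17; β=1, v≡1 (mod 29); (17|29)=-1, (1|29)=+1; sign (−1)^0·-1^1·+1^3 = -1.
Ram(757694658, -22678) = {2, 3, 17, 23, 29, 43}; no ℚ_2-point on the conic.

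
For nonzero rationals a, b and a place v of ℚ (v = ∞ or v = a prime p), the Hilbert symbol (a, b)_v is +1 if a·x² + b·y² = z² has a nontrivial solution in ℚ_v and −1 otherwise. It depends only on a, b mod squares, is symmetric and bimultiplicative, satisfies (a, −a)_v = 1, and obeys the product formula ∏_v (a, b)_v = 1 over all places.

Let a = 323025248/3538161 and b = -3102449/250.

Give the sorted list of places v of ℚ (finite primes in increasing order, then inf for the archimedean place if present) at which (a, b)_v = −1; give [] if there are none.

Mod squares: a ≡ 2438, b ≡ -36890. Check v ∈ {∞, 2, 3, 5, 7, 11, 13, 17, 19, 23, 29, 31, 53}.
v=∞: 2438 > 0 and -36890 < 0  ⇒  (a,b)_∞ = +1.
v=11: a=11^-2·(≡6), b=11^0·(≡3) mod 11; (6|11)=-1, (3|11)=+1; (−1)^{-2·0·5}·(-1)^0·(+1)^-2 = +1.
v=13: a=13^2·(≡5), b=13^0·(≡9) mod 13; (5|13)=-1, (9|13)=+1; (−1)^{2·0·6}·(-1)^0·(+1)^2 = +1.
v=19: a=19^-2·(≡1), b=19^0·(≡14) mod 19; (1|19)=+1, (14|19)=-1; (−1)^{-2·0·9}·(+1)^0·(-1)^-2 = +1.
v=3: a=3^-4·(≡2), b=3^0·(≡1) mod 3; (2|3)=-1, (1|3)=+1; (−1)^{-4·0·1}·(-1)^0·(+1)^-4 = +1.
v=31: a=31^0·(≡19), b=31^1·(≡10) mod 31; (19|31)=+1, (10|31)=+1; (−1)^{0·1·15}·(+1)^1·(+1)^0 = +1.
v=7: a=7^2·(≡1), b=7^1·(≡1) mod 7; (1|7)=+1, (1|7)=+1; (−1)^{2·1·3}·(+1)^1·(+1)^2 = +1.
v=5: a=5^0·(≡3), b=5^-3·(≡3) mod 5; (3|5)=-1, (3|5)=-1; (−1)^{0·-3·2}·(-1)^-3·(-1)^0 = -1.
v=23: a=23^1·(≡20), b=23^0·(≡16) mod 23; (20|23)=-1, (16|23)=+1; (−1)^{1·0·11}·(-1)^0·(+1)^1 = +1.
v=29: a=29^0·(≡3), b=29^2·(≡19) mod 29; (3|29)=-1, (19|29)=-1; (−1)^{0·2·14}·(-1)^2·(-1)^0 = +1.
v=17: a=17^0·(≡10), b=17^1·(≡14) mod 17; (10|17)=-1, (14|17)=-1; (−1)^{0·1·8}·(-1)^1·(-1)^0 = -1.
v=53: a=53^1·(≡6), b=53^0·(≡31) mod 53; (6|53)=+1, (31|53)=-1; (−1)^{1·0·26}·(+1)^0·(-1)^1 = -1.
v=2: v_2(a)=5, v_2(b)=-1; units ≡ 3, 3 (mod 8); ε·ε+αω+βω = 1·1+5·1+-1·1 ≡ 1  ⇒  (a,b)_2 = -1.
(2438, -36890 / ℚ) ramifies at {2, 5, 17, 53}: a division algebra.

[2, 5, 17, 53]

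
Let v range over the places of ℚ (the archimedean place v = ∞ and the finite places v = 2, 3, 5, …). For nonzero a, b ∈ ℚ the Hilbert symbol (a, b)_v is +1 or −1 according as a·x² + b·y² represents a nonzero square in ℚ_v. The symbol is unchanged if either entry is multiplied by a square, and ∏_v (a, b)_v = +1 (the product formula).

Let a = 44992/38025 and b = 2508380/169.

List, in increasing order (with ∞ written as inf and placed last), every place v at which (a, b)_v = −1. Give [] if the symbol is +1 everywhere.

(a, b) ≡ (703, 627095) mod (ℚ^×)²; places V = {2, 3, 5, 7, 13, 19, 23, 37, 41, ∞}.
(a,b)_2: α=6, β=2; u≡7, v≡7 (mod 8); ε(u)ε(v)=1·1, αω(v)=6·0, βω(u)=2·0; sum ≡ 1  ⇒  -1.
(a,b)_13: α=-2, u≡3; β=-2, v≡4 (mod 13); (3|13)=+1, (4|13)=+1; sign (−1)^0·+1^-2·+1^-2 = +1.
(a,b)_41: α=0, u≡35; β=1, v≡18 (mod 41); (35|41)=-1, (18|41)=+1; sign (−1)^0·-1^1·+1^0 = -1.
(a,b)_23: α=0, u≡16; β=1, v≡5 (mod 23); (16|23)=+1, (5|23)=-1; sign (−1)^0·+1^1·-1^0 = +1.
(a,b)_7: α=0, u≡3; β=1, v≡3 (mod 7); (3|7)=-1, (3|7)=-1; sign (−1)^0·-1^1·-1^0 = -1.
(a,b)_3: α=-2, u≡1; β=0, v≡2 (mod 3); (1|3)=+1, (2|3)=-1; sign (−1)^0·+1^0·-1^-2 = +1.
(a,b)_∞: sgn(703)=+, sgn(627095)=+, so +1.
(a,b)_19: α=1, u≡2; β=1, v≡15 (mod 19); (2|19)=-1, (15|19)=-1; sign (−1)^1·-1^1·-1^1 = -1.
(a,b)_5: α=-2, u≡2; β=1, v≡4 (mod 5); (2|5)=-1, (4|5)=+1; sign (−1)^0·-1^1·+1^-2 = -1.
(a,b)_37: α=1, u≡24; β=0, v≡23 (mod 37); (24|37)=-1, (23|37)=-1; sign (−1)^0·-1^0·-1^1 = -1.
Ram(703, 627095) = {2, 5, 7, 19, 37, 41}; no ℚ_2-point on the conic.

[2, 5, 7, 19, 37, 41]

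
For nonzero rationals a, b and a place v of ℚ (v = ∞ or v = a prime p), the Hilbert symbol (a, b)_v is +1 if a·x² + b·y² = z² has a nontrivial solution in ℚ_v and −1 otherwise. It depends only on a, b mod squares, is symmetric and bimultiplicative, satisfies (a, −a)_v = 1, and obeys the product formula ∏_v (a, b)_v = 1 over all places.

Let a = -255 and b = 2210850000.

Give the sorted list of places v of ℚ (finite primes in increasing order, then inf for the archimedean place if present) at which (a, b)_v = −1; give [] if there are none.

Mod squares: a ≡ -255, b ≡ 85. Check v ∈ {∞, 2, 3, 5, 17}.
v=2: v_2(a)=0, v_2(b)=4; units ≡ 1, 5 (mod 8); ε·ε+αω+βω = 0·0+0·1+4·0 ≡ 0  ⇒  (a,b)_2 = +1.
v=3: a=3^1·(≡2), b=3^2·(≡1) mod 3; (2|3)=-1, (1|3)=+1; (−1)^{1·2·1}·(-1)^2·(+1)^1 = +1.
v=17: a=17^1·(≡2), b=17^3·(≡10) mod 17; (2|17)=+1, (10|17)=-1; (−1)^{1·3·8}·(+1)^3·(-1)^1 = -1.
v=5: a=5^1·(≡4), b=5^5·(≡2) mod 5; (4|5)=+1, (2|5)=-1; (−1)^{1·5·2}·(+1)^5·(-1)^1 = -1.
v=∞: -255 < 0 and 85 > 0  ⇒  (a,b)_∞ = +1.
|Ram(-255, 85)| = 2, even; anisotropic at {5, 17}.

[5, 17]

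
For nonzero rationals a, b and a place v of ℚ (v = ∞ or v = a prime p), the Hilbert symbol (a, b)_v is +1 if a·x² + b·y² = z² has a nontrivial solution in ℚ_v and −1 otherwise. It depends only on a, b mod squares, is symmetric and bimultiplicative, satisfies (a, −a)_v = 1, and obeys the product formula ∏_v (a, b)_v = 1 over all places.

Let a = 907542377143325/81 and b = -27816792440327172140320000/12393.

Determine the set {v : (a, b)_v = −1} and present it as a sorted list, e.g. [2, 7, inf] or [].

[7, 11, 37, 41]

(a, b) ≡ (1517, -53669) mod (ℚ^×)²; places V = {2, 3, 5, 7, 11, 17, 37, 41, ∞}.
(a,b)_17: α=0, u≡16; β=-1, v≡3 (mod 17); (16|17)=+1, (3|17)=-1; sign (−1)^0·+1^-1·-1^0 = +1.
(a,b)_3: α=-4, u≡2; β=-6, v≡1 (mod 3); (2|3)=-1, (1|3)=+1; sign (−1)^0·-1^-6·+1^-4 = +1.
(a,b)_11: α=2, u≡6; β=3, v≡1 (mod 11); (6|11)=-1, (1|11)=+1; sign (−1)^0·-1^3·+1^2 = -1.
(a,b)_7: α=6, u≡3; β=7, v≡6 (mod 7); (3|7)=-1, (6|7)=-1; sign (−1)^0·-1^7·-1^6 = -1.
(a,b)_5: α=2, u≡3; β=4, v≡1 (mod 5); (3|5)=-1, (1|5)=+1; sign (−1)^0·-1^4·+1^2 = +1.
(a,b)_37: α=1, u≡33; β=2, v≡6 (mod 37); (33|37)=+1, (6|37)=-1; sign (−1)^0·+1^2·-1^1 = -1.
(a,b)_41: α=3, u≡18; β=5, v≡34 (mod 41); (18|41)=+1, (34|41)=-1; sign (−1)^0·+1^5·-1^3 = -1.
(a,b)_2: α=0, β=8; u≡5, v≡3 (mod 8); ε(u)ε(v)=0·1, αω(v)=0·1, βω(u)=8·1; sum ≡ 0  ⇒  +1.
(a,b)_∞: sgn(1517)=+, sgn(-53669)=−, so +1.
Ram(1517, -53669) = {7, 11, 37, 41}; no ℚ_7-point on the conic.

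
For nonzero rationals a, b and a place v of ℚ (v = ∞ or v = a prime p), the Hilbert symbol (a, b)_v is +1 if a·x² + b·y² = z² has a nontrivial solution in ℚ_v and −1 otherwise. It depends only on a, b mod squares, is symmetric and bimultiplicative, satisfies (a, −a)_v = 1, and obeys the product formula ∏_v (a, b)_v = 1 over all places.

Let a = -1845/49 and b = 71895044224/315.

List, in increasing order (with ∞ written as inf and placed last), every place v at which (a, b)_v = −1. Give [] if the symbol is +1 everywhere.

[5, 7, 29, 47]

(a, b) ≡ (-205, 74324390) mod (ℚ^×)²; places V = {2, 3, 5, 7, 19, 23, 29, 41, 47, ∞}.
(a,b)_3: α=2, u≡2; β=-2, v≡2 (mod 3); (2|3)=-1, (2|3)=-1; sign (−1)^0·-1^-2·-1^2 = +1.
(a,b)_29: α=0, u≡2; β=1, v≡4 (mod 29); (2|29)=-1, (4|29)=+1; sign (−1)^0·-1^1·+1^0 = -1.
(a,b)_47: α=0, u≡41; β=1, v≡3 (mod 47); (41|47)=-1, (3|47)=+1; sign (−1)^0·-1^1·+1^0 = -1.
(a,b)_23: α=0, u≡6; β=2, v≡17 (mod 23); (6|23)=+1, (17|23)=-1; sign (−1)^0·+1^2·-1^0 = +1.
(a,b)_2: α=0, β=7; u≡3, v≡3 (mod 8); ε(u)ε(v)=1·1, αω(v)=0·1, βω(u)=7·1; sum ≡ 0  ⇒  +1.
(a,b)_5: α=1, u≡4; β=-1, v≡3 (mod 5); (4|5)=+1, (3|5)=-1; sign (−1)^0·+1^-1·-1^1 = -1.
(a,b)_41: α=1, u≡20; β=1, v≡40 (mod 41); (20|41)=+1, (40|41)=+1; sign (−1)^0·+1^1·+1^1 = +1.
(a,b)_∞: sgn(-205)=−, sgn(74324390)=+, so +1.
(a,b)_19: α=0, u≡5; β=1, v≡2 (mod 19); (5|19)=+1, (2|19)=-1; sign (−1)^0·+1^1·-1^0 = +1.
(a,b)_7: α=-2, u≡3; β=-1, v≡1 (mod 7); (3|7)=-1, (1|7)=+1; sign (−1)^0·-1^-1·+1^-2 = -1.
|Ram(-205, 74324390)| = 4, even; anisotropic at {5, 7, 29, 47}.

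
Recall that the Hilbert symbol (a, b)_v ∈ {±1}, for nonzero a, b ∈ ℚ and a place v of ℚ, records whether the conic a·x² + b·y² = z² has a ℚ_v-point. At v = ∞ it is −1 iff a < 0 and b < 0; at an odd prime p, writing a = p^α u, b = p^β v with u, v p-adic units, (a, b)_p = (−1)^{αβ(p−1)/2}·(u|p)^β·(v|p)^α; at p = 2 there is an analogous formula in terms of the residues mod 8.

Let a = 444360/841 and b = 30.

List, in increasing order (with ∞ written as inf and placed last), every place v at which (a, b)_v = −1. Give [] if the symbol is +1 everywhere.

[3, 5]

Mod squares: a ≡ 210, b ≡ 30. Check v ∈ {∞, 2, 3, 5, 7, 23, 29}.
v=7: a=7^1·(≡4), b=7^0·(≡2) mod 7; (4|7)=+1, (2|7)=+1; (−1)^{1·0·3}·(+1)^0·(+1)^1 = +1.
v=29: a=29^-2·(≡22), b=29^0·(≡1) mod 29; (22|29)=+1, (1|29)=+1; (−1)^{-2·0·14}·(+1)^0·(+1)^-2 = +1.
v=∞: 210 > 0 and 30 > 0  ⇒  (a,b)_∞ = +1.
v=2: v_2(a)=3, v_2(b)=1; units ≡ 1, 7 (mod 8); ε·ε+αω+βω = 0·1+3·0+1·0 ≡ 0  ⇒  (a,b)_2 = +1.
v=23: a=23^2·(≡8), b=23^0·(≡7) mod 23; (8|23)=+1, (7|23)=-1; (−1)^{2·0·11}·(+1)^0·(-1)^2 = +1.
v=3: a=3^1·(≡1), b=3^1·(≡1) mod 3; (1|3)=+1, (1|3)=+1; (−1)^{1·1·1}·(+1)^1·(+1)^1 = -1.
v=5: a=5^1·(≡2), b=5^1·(≡1) mod 5; (2|5)=-1, (1|5)=+1; (−1)^{1·1·2}·(-1)^1·(+1)^1 = -1.
|Ram(210, 30)| = 2, even; anisotropic at {3, 5}.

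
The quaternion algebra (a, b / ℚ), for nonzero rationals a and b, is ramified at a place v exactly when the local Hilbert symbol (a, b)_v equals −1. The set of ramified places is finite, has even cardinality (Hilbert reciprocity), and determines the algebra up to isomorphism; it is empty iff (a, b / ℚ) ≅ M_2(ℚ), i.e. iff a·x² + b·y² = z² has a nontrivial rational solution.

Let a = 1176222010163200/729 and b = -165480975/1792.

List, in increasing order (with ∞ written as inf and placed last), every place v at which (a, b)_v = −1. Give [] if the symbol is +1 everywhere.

(a, b) ≡ (44863, -572033) mod (ℚ^×)²; places V = {2, 3, 5, 7, 11, 13, 17, 19, 23, 29, ∞}.
(a,b)_∞: sgn(44863)=+, sgn(-572033)=−, so +1.
(a,b)_23: α=2, u≡9; β=1, v≡17 (mod 23); (9|23)=+1, (17|23)=-1; sign (−1)^0·+1^1·-1^2 = +1.
(a,b)_3: α=-6, u≡1; β=4, v≡1 (mod 3); (1|3)=+1, (1|3)=+1; sign (−1)^0·+1^4·+1^-6 = +1.
(a,b)_13: α=1, u≡7; β=0, v≡5 (mod 13); (7|13)=-1, (5|13)=-1; sign (−1)^0·-1^0·-1^1 = -1.
(a,b)_2: α=14, β=-8; u≡7, v≡7 (mod 8); ε(u)ε(v)=1·1, αω(v)=14·0, βω(u)=-8·0; sum ≡ 1  ⇒  -1.
(a,b)_29: α=1, u≡2; β=0, v≡17 (mod 29); (2|29)=-1, (17|29)=-1; sign (−1)^0·-1^0·-1^1 = -1.
(a,b)_5: α=2, u≡2; β=2, v≡3 (mod 5); (2|5)=-1, (3|5)=-1; sign (−1)^0·-1^2·-1^2 = +1.
(a,b)_17: α=1, u≡1; β=1, v≡6 (mod 17); (1|17)=+1, (6|17)=-1; sign (−1)^0·+1^1·-1^1 = -1.
(a,b)_11: α=2, u≡3; β=1, v≡4 (mod 11); (3|11)=+1, (4|11)=+1; sign (−1)^0·+1^1·+1^2 = +1.
(a,b)_19: α=0, u≡5; β=1, v≡3 (mod 19); (5|19)=+1, (3|19)=-1; sign (−1)^0·+1^1·-1^0 = +1.
(a,b)_7: α=1, u≡1; β=-1, v≡3 (mod 7); (1|7)=+1, (3|7)=-1; sign (−1)^1·+1^-1·-1^1 = +1.
Ram(44863, -572033) = {2, 13, 17, 29}; no ℚ_2-point on the conic.

[2, 13, 17, 29]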